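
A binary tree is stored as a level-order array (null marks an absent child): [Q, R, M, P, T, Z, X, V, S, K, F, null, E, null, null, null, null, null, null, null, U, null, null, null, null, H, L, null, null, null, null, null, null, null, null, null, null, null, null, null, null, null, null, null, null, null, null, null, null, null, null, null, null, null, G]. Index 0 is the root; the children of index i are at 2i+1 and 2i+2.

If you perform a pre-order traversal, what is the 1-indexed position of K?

7

Pre-order visits the node, then its left subtree, then its right subtree.
Visit Q.
At Q: go left to R.
  Visit R.
  At R: go left to P.
    Visit P.
    At P: go left to V.
      V is a leaf — visit V.
    At P: go right to S.
      S is a leaf — visit S.
  At R: go right to T.
    Visit T.
    At T: go left to K.
      Visit K.
      At K: no left child.
      At K: go right to U.
        U is a leaf — visit U.
    At T: go right to F.
      F is a leaf — visit F.
At Q: go right to M.
  Visit M.
  At M: go left to Z.
    Visit Z.
    At Z: no left child.
    At Z: go right to E.
      Visit E.
      At E: go left to H.
        H is a leaf — visit H.
      At E: go right to L.
        Visit L.
        At L: no left child.
        At L: go right to G.
          G is a leaf — visit G.
  At M: go right to X.
    X is a leaf — visit X.
Full pre-order sequence: Q, R, P, V, S, T, K, U, F, M, Z, E, H, L, G, X.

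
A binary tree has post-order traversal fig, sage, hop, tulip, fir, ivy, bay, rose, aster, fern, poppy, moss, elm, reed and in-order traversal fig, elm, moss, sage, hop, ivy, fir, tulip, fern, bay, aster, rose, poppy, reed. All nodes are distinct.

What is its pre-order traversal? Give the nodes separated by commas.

The last element of post-order is the root; it splits in-order into left and right subtrees.
Root reed: left subtree has 13 nodes {fig, elm, moss, sage, hop, ivy, fir, tulip, fern, bay, aster, rose, poppy}, right has 0 { }.
  Root elm: left subtree has 1 node {fig}, right has 11 {moss, sage, hop, ivy, fir, tulip, fern, bay, aster, rose, poppy}.
    Root moss: left subtree has 0 nodes { }, right has 10 {sage, hop, ivy, fir, tulip, fern, bay, aster, rose, poppy}.
      Root poppy: left subtree has 9 nodes {sage, hop, ivy, fir, tulip, fern, bay, aster, rose}, right has 0 { }.
        Root fern: left subtree has 5 nodes {sage, hop, ivy, fir, tulip}, right has 3 {bay, aster, rose}.
          Root ivy: left subtree has 2 nodes {sage, hop}, right has 2 {fir, tulip}.
            Root hop: left subtree has 1 node {sage}, right has 0 { }.
            Root fir: left subtree has 0 nodes { }, right has 1 {tulip}.
          Root aster: left subtree has 1 node {bay}, right has 1 {rose}.

reed, elm, fig, moss, poppy, fern, ivy, hop, sage, fir, tulip, aster, bay, rose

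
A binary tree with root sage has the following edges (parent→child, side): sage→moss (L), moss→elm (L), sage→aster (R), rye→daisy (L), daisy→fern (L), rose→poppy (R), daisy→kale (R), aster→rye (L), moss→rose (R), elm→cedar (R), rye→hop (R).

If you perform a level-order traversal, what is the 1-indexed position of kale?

12

Level-order visits nodes level by level from the root, left to right within each level.
Level 0: sage
Level 1: moss, aster
Level 2: elm, rose, rye
Level 3: cedar, poppy, daisy, hop
Level 4: fern, kale
Full level-order sequence: sage, moss, aster, elm, rose, rye, cedar, poppy, daisy, hop, fern, kale.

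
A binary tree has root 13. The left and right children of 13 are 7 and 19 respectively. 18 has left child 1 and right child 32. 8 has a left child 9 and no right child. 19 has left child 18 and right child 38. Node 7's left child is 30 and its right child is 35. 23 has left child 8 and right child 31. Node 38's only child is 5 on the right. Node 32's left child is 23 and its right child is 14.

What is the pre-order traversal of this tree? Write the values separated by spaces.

Pre-order visits the node, then its left subtree, then its right subtree.
Visit 13.
At 13: go left to 7.
  Visit 7.
  At 7: go left to 30.
    30 is a leaf — visit 30.
  At 7: go right to 35.
    35 is a leaf — visit 35.
At 13: go right to 19.
  Visit 19.
  At 19: go left to 18.
    Visit 18.
    At 18: go left to 1.
      1 is a leaf — visit 1.
    At 18: go right to 32.
      Visit 32.
      At 32: go left to 23.
        Visit 23.
        At 23: go left to 8.
          Visit 8.
          At 8: go left to 9.
            9 is a leaf — visit 9.
          At 8: no right child.
        At 23: go right to 31.
          31 is a leaf — visit 31.
      At 32: go right to 14.
        14 is a leaf — visit 14.
  At 19: go right to 38.
    Visit 38.
    At 38: no left child.
    At 38: go right to 5.
      5 is a leaf — visit 5.

13 7 30 35 19 18 1 32 23 8 9 31 14 38 5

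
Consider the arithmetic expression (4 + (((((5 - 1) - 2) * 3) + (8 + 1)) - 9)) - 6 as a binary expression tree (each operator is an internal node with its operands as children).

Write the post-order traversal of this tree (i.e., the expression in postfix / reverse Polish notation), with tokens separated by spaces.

4 5 1 - 2 - 3 * 8 1 + + 9 - + 6 -

Post-order on an expression tree gives postfix notation: for each operator, emit left operand, right operand, then the operator.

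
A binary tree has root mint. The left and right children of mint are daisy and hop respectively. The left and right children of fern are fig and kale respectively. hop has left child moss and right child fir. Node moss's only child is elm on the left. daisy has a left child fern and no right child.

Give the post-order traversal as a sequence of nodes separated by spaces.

Post-order visits the left subtree, then the right subtree, then the node.
At mint: go left to daisy.
  At daisy: go left to fern.
    At fern: go left to fig.
      fig is a leaf — visit fig.
    At fern: go right to kale.
      kale is a leaf — visit kale.
    Visit fern.
  At daisy: no right child.
  Visit daisy.
At mint: go right to hop.
  At hop: go left to moss.
    At moss: go left to elm.
      elm is a leaf — visit elm.
    At moss: no right child.
    Visit moss.
  At hop: go right to fir.
    fir is a leaf — visit fir.
  Visit hop.
Visit mint.

fig kale fern daisy elm moss fir hop mint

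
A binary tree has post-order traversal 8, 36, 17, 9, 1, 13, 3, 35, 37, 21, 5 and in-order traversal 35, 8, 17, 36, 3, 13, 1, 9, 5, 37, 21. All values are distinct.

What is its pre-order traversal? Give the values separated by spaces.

5 35 3 17 8 36 13 1 9 21 37

The last element of post-order is the root; it splits in-order into left and right subtrees.
Root 5: left subtree has 8 nodes {35, 8, 17, 36, 3, 13, 1, 9}, right has 2 {37, 21}.
  Root 35: left subtree has 0 nodes { }, right has 7 {8, 17, 36, 3, 13, 1, 9}.
    Root 3: left subtree has 3 nodes {8, 17, 36}, right has 3 {13, 1, 9}.
      Root 17: left subtree has 1 node {8}, right has 1 {36}.
      Root 13: left subtree has 0 nodes { }, right has 2 {1, 9}.
        Root 1: left subtree has 0 nodes { }, right has 1 {9}.
  Root 21: left subtree has 1 node {37}, right has 0 { }.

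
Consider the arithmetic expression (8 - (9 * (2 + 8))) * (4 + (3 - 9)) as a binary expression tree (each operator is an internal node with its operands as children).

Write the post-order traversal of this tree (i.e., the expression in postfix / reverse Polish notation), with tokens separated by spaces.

Post-order on an expression tree gives postfix notation: for each operator, emit left operand, right operand, then the operator.

8 9 2 8 + * - 4 3 9 - + *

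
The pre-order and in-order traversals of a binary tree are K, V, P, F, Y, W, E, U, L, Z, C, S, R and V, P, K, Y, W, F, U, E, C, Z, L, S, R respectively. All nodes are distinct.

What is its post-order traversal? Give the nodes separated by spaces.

P V W Y U C Z R S L E F K

The first element of pre-order is the root; it splits in-order into left and right subtrees.
Root K: left subtree has 2 nodes {V, P}, right has 10 {Y, W, F, U, E, C, Z, L, S, R}.
  Root V: left subtree has 0 nodes { }, right has 1 {P}.
  Root F: left subtree has 2 nodes {Y, W}, right has 7 {U, E, C, Z, L, S, R}.
    Root Y: left subtree has 0 nodes { }, right has 1 {W}.
    Root E: left subtree has 1 node {U}, right has 5 {C, Z, L, S, R}.
      Root L: left subtree has 2 nodes {C, Z}, right has 2 {S, R}.
        Root Z: left subtree has 1 node {C}, right has 0 { }.
        Root S: left subtree has 0 nodes { }, right has 1 {R}.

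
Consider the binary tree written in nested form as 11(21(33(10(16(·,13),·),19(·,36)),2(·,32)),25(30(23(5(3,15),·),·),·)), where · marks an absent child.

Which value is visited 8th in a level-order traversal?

19

Level-order visits nodes level by level from the root, left to right within each level.
Level 0: 11
Level 1: 21, 25
Level 2: 33, 2, 30
Level 3: 10, 19, 32, 23
Level 4: 16, 36, 5
Level 5: 13, 3, 15
Full level-order sequence: 11, 21, 25, 33, 2, 30, 10, 19, 32, 23, 16, 36, 5, 13, 3, 15.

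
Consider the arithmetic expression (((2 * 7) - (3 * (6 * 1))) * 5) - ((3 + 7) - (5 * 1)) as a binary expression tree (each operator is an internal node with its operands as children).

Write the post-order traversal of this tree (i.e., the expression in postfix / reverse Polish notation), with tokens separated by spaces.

2 7 * 3 6 1 * * - 5 * 3 7 + 5 1 * - -

Post-order on an expression tree gives postfix notation: for each operator, emit left operand, right operand, then the operator.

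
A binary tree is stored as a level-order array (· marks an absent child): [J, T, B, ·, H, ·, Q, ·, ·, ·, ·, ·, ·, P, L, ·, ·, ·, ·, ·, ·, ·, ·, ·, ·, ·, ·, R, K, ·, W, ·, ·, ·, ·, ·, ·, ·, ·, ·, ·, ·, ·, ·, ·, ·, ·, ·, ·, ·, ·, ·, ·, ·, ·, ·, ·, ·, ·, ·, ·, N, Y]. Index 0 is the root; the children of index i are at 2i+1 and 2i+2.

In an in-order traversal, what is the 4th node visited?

In-order visits the left subtree, then the node, then the right subtree.
At J: go left to T.
  At T: no left child.
  Visit T.
  At T: go right to H.
    H is a leaf — visit H.
Visit J.
At J: go right to B.
  At B: no left child.
  Visit B.
  At B: go right to Q.
    At Q: go left to P.
      At P: go left to R.
        R is a leaf — visit R.
      Visit P.
      At P: go right to K.
        K is a leaf — visit K.
    Visit Q.
    At Q: go right to L.
      At L: no left child.
      Visit L.
      At L: go right to W.
        At W: go left to N.
          N is a leaf — visit N.
        Visit W.
        At W: go right to Y.
          Y is a leaf — visit Y.
Full in-order sequence: T, H, J, B, R, P, K, Q, L, N, W, Y.

B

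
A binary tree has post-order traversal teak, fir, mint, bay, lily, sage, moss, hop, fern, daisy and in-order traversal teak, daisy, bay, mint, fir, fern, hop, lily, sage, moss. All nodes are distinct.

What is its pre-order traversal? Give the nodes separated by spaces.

daisy teak fern bay mint fir hop moss sage lily

The last element of post-order is the root; it splits in-order into left and right subtrees.
Root daisy: left subtree has 1 node {teak}, right has 8 {bay, mint, fir, fern, hop, lily, sage, moss}.
  Root fern: left subtree has 3 nodes {bay, mint, fir}, right has 4 {hop, lily, sage, moss}.
    Root bay: left subtree has 0 nodes { }, right has 2 {mint, fir}.
      Root mint: left subtree has 0 nodes { }, right has 1 {fir}.
    Root hop: left subtree has 0 nodes { }, right has 3 {lily, sage, moss}.
      Root moss: left subtree has 2 nodes {lily, sage}, right has 0 { }.
        Root sage: left subtree has 1 node {lily}, right has 0 { }.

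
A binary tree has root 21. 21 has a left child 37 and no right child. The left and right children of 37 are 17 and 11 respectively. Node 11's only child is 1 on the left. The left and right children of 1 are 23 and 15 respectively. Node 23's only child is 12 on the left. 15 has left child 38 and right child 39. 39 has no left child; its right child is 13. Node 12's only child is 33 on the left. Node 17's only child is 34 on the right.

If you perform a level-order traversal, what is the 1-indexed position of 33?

Level-order visits nodes level by level from the root, left to right within each level.
Level 0: 21
Level 1: 37
Level 2: 17, 11
Level 3: 34, 1
Level 4: 23, 15
Level 5: 12, 38, 39
Level 6: 33, 13
Full level-order sequence: 21, 37, 17, 11, 34, 1, 23, 15, 12, 38, 39, 33, 13.

12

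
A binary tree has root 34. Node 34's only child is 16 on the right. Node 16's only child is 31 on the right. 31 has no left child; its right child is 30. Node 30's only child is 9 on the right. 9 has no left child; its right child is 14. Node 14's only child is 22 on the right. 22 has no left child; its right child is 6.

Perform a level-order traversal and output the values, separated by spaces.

34 16 31 30 9 14 22 6

Level-order visits nodes level by level from the root, left to right within each level.
Level 0: 34
Level 1: 16
Level 2: 31
Level 3: 30
Level 4: 9
Level 5: 14
Level 6: 22
Level 7: 6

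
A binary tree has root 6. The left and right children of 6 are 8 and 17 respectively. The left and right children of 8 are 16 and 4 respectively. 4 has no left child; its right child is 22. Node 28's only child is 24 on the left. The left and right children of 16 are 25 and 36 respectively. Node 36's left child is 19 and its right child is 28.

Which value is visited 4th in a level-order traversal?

16

Level-order visits nodes level by level from the root, left to right within each level.
Level 0: 6
Level 1: 8, 17
Level 2: 16, 4
Level 3: 25, 36, 22
Level 4: 19, 28
Level 5: 24
Full level-order sequence: 6, 8, 17, 16, 4, 25, 36, 22, 19, 28, 24.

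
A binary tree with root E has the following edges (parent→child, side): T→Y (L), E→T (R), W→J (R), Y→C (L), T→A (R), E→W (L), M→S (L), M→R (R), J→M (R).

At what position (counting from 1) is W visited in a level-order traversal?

Level-order visits nodes level by level from the root, left to right within each level.
Level 0: E
Level 1: W, T
Level 2: J, Y, A
Level 3: M, C
Level 4: S, R
Full level-order sequence: E, W, T, J, Y, A, M, C, S, R.

2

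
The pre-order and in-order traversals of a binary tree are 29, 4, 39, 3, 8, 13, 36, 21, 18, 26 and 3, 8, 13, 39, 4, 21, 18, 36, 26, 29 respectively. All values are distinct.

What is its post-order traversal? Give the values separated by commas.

13, 8, 3, 39, 18, 21, 26, 36, 4, 29

The first element of pre-order is the root; it splits in-order into left and right subtrees.
Root 29: left subtree has 9 nodes {3, 8, 13, 39, 4, 21, 18, 36, 26}, right has 0 { }.
  Root 4: left subtree has 4 nodes {3, 8, 13, 39}, right has 4 {21, 18, 36, 26}.
    Root 39: left subtree has 3 nodes {3, 8, 13}, right has 0 { }.
      Root 3: left subtree has 0 nodes { }, right has 2 {8, 13}.
        Root 8: left subtree has 0 nodes { }, right has 1 {13}.
    Root 36: left subtree has 2 nodes {21, 18}, right has 1 {26}.
      Root 21: left subtree has 0 nodes { }, right has 1 {18}.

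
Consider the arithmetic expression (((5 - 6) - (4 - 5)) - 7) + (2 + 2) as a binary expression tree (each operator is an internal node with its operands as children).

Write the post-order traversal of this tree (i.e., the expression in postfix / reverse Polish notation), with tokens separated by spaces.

Post-order on an expression tree gives postfix notation: for each operator, emit left operand, right operand, then the operator.

5 6 - 4 5 - - 7 - 2 2 + +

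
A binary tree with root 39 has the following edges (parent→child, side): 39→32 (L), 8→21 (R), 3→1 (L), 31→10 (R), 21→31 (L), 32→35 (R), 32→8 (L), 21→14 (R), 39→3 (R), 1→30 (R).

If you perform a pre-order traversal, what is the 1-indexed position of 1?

10

Pre-order visits the node, then its left subtree, then its right subtree.
Visit 39.
At 39: go left to 32.
  Visit 32.
  At 32: go left to 8.
    Visit 8.
    At 8: no left child.
    At 8: go right to 21.
      Visit 21.
      At 21: go left to 31.
        Visit 31.
        At 31: no left child.
        At 31: go right to 10.
          10 is a leaf — visit 10.
      At 21: go right to 14.
        14 is a leaf — visit 14.
  At 32: go right to 35.
    35 is a leaf — visit 35.
At 39: go right to 3.
  Visit 3.
  At 3: go left to 1.
    Visit 1.
    At 1: no left child.
    At 1: go right to 30.
      30 is a leaf — visit 30.
  At 3: no right child.
Full pre-order sequence: 39, 32, 8, 21, 31, 10, 14, 35, 3, 1, 30.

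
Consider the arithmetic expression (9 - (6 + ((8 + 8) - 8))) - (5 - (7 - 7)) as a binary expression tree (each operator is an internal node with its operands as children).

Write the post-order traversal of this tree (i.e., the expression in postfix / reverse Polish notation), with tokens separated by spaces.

Post-order on an expression tree gives postfix notation: for each operator, emit left operand, right operand, then the operator.

9 6 8 8 + 8 - + - 5 7 7 - - -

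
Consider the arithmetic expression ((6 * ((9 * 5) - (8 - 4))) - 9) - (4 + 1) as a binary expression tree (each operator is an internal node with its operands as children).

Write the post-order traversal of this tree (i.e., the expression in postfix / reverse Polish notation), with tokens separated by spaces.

Post-order on an expression tree gives postfix notation: for each operator, emit left operand, right operand, then the operator.

6 9 5 * 8 4 - - * 9 - 4 1 + -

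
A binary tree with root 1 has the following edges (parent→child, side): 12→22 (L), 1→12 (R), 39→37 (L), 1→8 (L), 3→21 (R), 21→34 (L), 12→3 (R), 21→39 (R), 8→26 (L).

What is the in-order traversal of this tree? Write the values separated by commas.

26, 8, 1, 22, 12, 3, 34, 21, 37, 39

In-order visits the left subtree, then the node, then the right subtree.
At 1: go left to 8.
  At 8: go left to 26.
    26 is a leaf — visit 26.
  Visit 8.
  At 8: no right child.
Visit 1.
At 1: go right to 12.
  At 12: go left to 22.
    22 is a leaf — visit 22.
  Visit 12.
  At 12: go right to 3.
    At 3: no left child.
    Visit 3.
    At 3: go right to 21.
      At 21: go left to 34.
        34 is a leaf — visit 34.
      Visit 21.
      At 21: go right to 39.
        At 39: go left to 37.
          37 is a leaf — visit 37.
        Visit 39.
        At 39: no right child.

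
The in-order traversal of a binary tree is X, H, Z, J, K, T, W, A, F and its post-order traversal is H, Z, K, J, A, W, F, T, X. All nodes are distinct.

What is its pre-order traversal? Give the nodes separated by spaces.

X T J Z H K F W A

The last element of post-order is the root; it splits in-order into left and right subtrees.
Root X: left subtree has 0 nodes { }, right has 8 {H, Z, J, K, T, W, A, F}.
  Root T: left subtree has 4 nodes {H, Z, J, K}, right has 3 {W, A, F}.
    Root J: left subtree has 2 nodes {H, Z}, right has 1 {K}.
      Root Z: left subtree has 1 node {H}, right has 0 { }.
    Root F: left subtree has 2 nodes {W, A}, right has 0 { }.
      Root W: left subtree has 0 nodes { }, right has 1 {A}.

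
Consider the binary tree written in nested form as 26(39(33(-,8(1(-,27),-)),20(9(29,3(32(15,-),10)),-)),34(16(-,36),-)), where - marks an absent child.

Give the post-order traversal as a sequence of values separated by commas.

27, 1, 8, 33, 29, 15, 32, 10, 3, 9, 20, 39, 36, 16, 34, 26

Post-order visits the left subtree, then the right subtree, then the node.
At 26: go left to 39.
  At 39: go left to 33.
    At 33: no left child.
    At 33: go right to 8.
      At 8: go left to 1.
        At 1: no left child.
        At 1: go right to 27.
          27 is a leaf — visit 27.
        Visit 1.
      At 8: no right child.
      Visit 8.
    Visit 33.
  At 39: go right to 20.
    At 20: go left to 9.
      At 9: go left to 29.
        29 is a leaf — visit 29.
      At 9: go right to 3.
        At 3: go left to 32.
          At 32: go left to 15.
            15 is a leaf — visit 15.
          At 32: no right child.
          Visit 32.
        At 3: go right to 10.
          10 is a leaf — visit 10.
        Visit 3.
      Visit 9.
    At 20: no right child.
    Visit 20.
  Visit 39.
At 26: go right to 34.
  At 34: go left to 16.
    At 16: no left child.
    At 16: go right to 36.
      36 is a leaf — visit 36.
    Visit 16.
  At 34: no right child.
  Visit 34.
Visit 26.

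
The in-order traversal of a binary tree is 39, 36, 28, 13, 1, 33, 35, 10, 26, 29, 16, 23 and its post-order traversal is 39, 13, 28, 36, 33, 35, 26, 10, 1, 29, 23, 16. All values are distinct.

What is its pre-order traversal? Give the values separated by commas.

16, 29, 1, 36, 39, 28, 13, 10, 35, 33, 26, 23

The last element of post-order is the root; it splits in-order into left and right subtrees.
Root 16: left subtree has 10 nodes {39, 36, 28, 13, 1, 33, 35, 10, 26, 29}, right has 1 {23}.
  Root 29: left subtree has 9 nodes {39, 36, 28, 13, 1, 33, 35, 10, 26}, right has 0 { }.
    Root 1: left subtree has 4 nodes {39, 36, 28, 13}, right has 4 {33, 35, 10, 26}.
      Root 36: left subtree has 1 node {39}, right has 2 {28, 13}.
        Root 28: left subtree has 0 nodes { }, right has 1 {13}.
      Root 10: left subtree has 2 nodes {33, 35}, right has 1 {26}.
        Root 35: left subtree has 1 node {33}, right has 0 { }.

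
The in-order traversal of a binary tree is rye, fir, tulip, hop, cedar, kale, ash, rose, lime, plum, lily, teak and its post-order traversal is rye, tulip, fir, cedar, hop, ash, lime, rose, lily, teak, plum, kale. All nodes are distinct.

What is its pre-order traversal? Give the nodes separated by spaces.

The last element of post-order is the root; it splits in-order into left and right subtrees.
Root kale: left subtree has 5 nodes {rye, fir, tulip, hop, cedar}, right has 6 {ash, rose, lime, plum, lily, teak}.
  Root hop: left subtree has 3 nodes {rye, fir, tulip}, right has 1 {cedar}.
    Root fir: left subtree has 1 node {rye}, right has 1 {tulip}.
  Root plum: left subtree has 3 nodes {ash, rose, lime}, right has 2 {lily, teak}.
    Root rose: left subtree has 1 node {ash}, right has 1 {lime}.
    Root teak: left subtree has 1 node {lily}, right has 0 { }.

kale hop fir rye tulip cedar plum rose ash lime teak lily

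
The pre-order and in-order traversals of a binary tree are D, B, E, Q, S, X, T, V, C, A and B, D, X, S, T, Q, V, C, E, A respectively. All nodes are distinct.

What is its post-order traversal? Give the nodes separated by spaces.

The first element of pre-order is the root; it splits in-order into left and right subtrees.
Root D: left subtree has 1 node {B}, right has 8 {X, S, T, Q, V, C, E, A}.
  Root E: left subtree has 6 nodes {X, S, T, Q, V, C}, right has 1 {A}.
    Root Q: left subtree has 3 nodes {X, S, T}, right has 2 {V, C}.
      Root S: left subtree has 1 node {X}, right has 1 {T}.
      Root V: left subtree has 0 nodes { }, right has 1 {C}.

B X T S C V Q A E D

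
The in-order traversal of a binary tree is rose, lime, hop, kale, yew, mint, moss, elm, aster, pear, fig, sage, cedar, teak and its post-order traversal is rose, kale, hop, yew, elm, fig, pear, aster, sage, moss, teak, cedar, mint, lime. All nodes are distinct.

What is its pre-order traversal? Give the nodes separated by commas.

lime, rose, mint, yew, hop, kale, cedar, moss, sage, aster, elm, pear, fig, teak

The last element of post-order is the root; it splits in-order into left and right subtrees.
Root lime: left subtree has 1 node {rose}, right has 12 {hop, kale, yew, mint, moss, elm, aster, pear, fig, sage, cedar, teak}.
  Root mint: left subtree has 3 nodes {hop, kale, yew}, right has 8 {moss, elm, aster, pear, fig, sage, cedar, teak}.
    Root yew: left subtree has 2 nodes {hop, kale}, right has 0 { }.
      Root hop: left subtree has 0 nodes { }, right has 1 {kale}.
    Root cedar: left subtree has 6 nodes {moss, elm, aster, pear, fig, sage}, right has 1 {teak}.
      Root moss: left subtree has 0 nodes { }, right has 5 {elm, aster, pear, fig, sage}.
        Root sage: left subtree has 4 nodes {elm, aster, pear, fig}, right has 0 { }.
          Root aster: left subtree has 1 node {elm}, right has 2 {pear, fig}.
            Root pear: left subtree has 0 nodes { }, right has 1 {fig}.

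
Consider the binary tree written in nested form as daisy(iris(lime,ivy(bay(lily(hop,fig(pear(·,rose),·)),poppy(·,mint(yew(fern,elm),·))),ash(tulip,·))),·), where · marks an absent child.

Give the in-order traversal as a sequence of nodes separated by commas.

In-order visits the left subtree, then the node, then the right subtree.
At daisy: go left to iris.
  At iris: go left to lime.
    lime is a leaf — visit lime.
  Visit iris.
  At iris: go right to ivy.
    At ivy: go left to bay.
      At bay: go left to lily.
        At lily: go left to hop.
          hop is a leaf — visit hop.
        Visit lily.
        At lily: go right to fig.
          At fig: go left to pear.
            At pear: no left child.
            Visit pear.
            At pear: go right to rose.
              rose is a leaf — visit rose.
          Visit fig.
          At fig: no right child.
      Visit bay.
      At bay: go right to poppy.
        At poppy: no left child.
        Visit poppy.
        At poppy: go right to mint.
          At mint: go left to yew.
            At yew: go left to fern.
              fern is a leaf — visit fern.
            Visit yew.
            At yew: go right to elm.
              elm is a leaf — visit elm.
          Visit mint.
          At mint: no right child.
    Visit ivy.
    At ivy: go right to ash.
      At ash: go left to tulip.
        tulip is a leaf — visit tulip.
      Visit ash.
      At ash: no right child.
Visit daisy.
At daisy: no right child.

lime, iris, hop, lily, pear, rose, fig, bay, poppy, fern, yew, elm, mint, ivy, tulip, ash, daisy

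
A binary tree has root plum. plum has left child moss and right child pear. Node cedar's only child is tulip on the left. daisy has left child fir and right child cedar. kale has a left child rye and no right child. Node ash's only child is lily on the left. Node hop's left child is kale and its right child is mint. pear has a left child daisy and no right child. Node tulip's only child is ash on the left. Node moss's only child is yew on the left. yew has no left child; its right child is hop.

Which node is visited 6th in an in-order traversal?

In-order visits the left subtree, then the node, then the right subtree.
At plum: go left to moss.
  At moss: go left to yew.
    At yew: no left child.
    Visit yew.
    At yew: go right to hop.
      At hop: go left to kale.
        At kale: go left to rye.
          rye is a leaf — visit rye.
        Visit kale.
        At kale: no right child.
      Visit hop.
      At hop: go right to mint.
        mint is a leaf — visit mint.
  Visit moss.
  At moss: no right child.
Visit plum.
At plum: go right to pear.
  At pear: go left to daisy.
    At daisy: go left to fir.
      fir is a leaf — visit fir.
    Visit daisy.
    At daisy: go right to cedar.
      At cedar: go left to tulip.
        At tulip: go left to ash.
          At ash: go left to lily.
            lily is a leaf — visit lily.
          Visit ash.
          At ash: no right child.
        Visit tulip.
        At tulip: no right child.
      Visit cedar.
      At cedar: no right child.
  Visit pear.
  At pear: no right child.
Full in-order sequence: yew, rye, kale, hop, mint, moss, plum, fir, daisy, lily, ash, tulip, cedar, pear.

moss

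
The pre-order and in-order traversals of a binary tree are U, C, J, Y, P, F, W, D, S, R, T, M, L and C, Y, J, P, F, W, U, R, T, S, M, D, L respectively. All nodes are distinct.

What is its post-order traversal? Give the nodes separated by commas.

Y, W, F, P, J, C, T, R, M, S, L, D, U

The first element of pre-order is the root; it splits in-order into left and right subtrees.
Root U: left subtree has 6 nodes {C, Y, J, P, F, W}, right has 6 {R, T, S, M, D, L}.
  Root C: left subtree has 0 nodes { }, right has 5 {Y, J, P, F, W}.
    Root J: left subtree has 1 node {Y}, right has 3 {P, F, W}.
      Root P: left subtree has 0 nodes { }, right has 2 {F, W}.
        Root F: left subtree has 0 nodes { }, right has 1 {W}.
  Root D: left subtree has 4 nodes {R, T, S, M}, right has 1 {L}.
    Root S: left subtree has 2 nodes {R, T}, right has 1 {M}.
      Root R: left subtree has 0 nodes { }, right has 1 {T}.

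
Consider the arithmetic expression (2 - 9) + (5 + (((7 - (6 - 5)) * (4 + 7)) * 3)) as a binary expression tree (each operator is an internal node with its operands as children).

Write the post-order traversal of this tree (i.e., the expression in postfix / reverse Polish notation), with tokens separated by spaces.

2 9 - 5 7 6 5 - - 4 7 + * 3 * + +

Post-order on an expression tree gives postfix notation: for each operator, emit left operand, right operand, then the operator.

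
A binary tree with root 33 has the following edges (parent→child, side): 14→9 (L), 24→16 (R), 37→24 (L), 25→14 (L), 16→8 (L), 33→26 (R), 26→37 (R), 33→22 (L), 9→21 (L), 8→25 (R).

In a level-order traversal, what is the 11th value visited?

Level-order visits nodes level by level from the root, left to right within each level.
Level 0: 33
Level 1: 22, 26
Level 2: 37
Level 3: 24
Level 4: 16
Level 5: 8
Level 6: 25
Level 7: 14
Level 8: 9
Level 9: 21
Full level-order sequence: 33, 22, 26, 37, 24, 16, 8, 25, 14, 9, 21.

21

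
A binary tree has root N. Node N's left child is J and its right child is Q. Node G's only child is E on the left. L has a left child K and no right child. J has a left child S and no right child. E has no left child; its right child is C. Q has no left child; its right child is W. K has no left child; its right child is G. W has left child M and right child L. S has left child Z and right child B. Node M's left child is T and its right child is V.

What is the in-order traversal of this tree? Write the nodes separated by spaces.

In-order visits the left subtree, then the node, then the right subtree.
At N: go left to J.
  At J: go left to S.
    At S: go left to Z.
      Z is a leaf — visit Z.
    Visit S.
    At S: go right to B.
      B is a leaf — visit B.
  Visit J.
  At J: no right child.
Visit N.
At N: go right to Q.
  At Q: no left child.
  Visit Q.
  At Q: go right to W.
    At W: go left to M.
      At M: go left to T.
        T is a leaf — visit T.
      Visit M.
      At M: go right to V.
        V is a leaf — visit V.
    Visit W.
    At W: go right to L.
      At L: go left to K.
        At K: no left child.
        Visit K.
        At K: go right to G.
          At G: go left to E.
            At E: no left child.
            Visit E.
            At E: go right to C.
              C is a leaf — visit C.
          Visit G.
          At G: no right child.
      Visit L.
      At L: no right child.

Z S B J N Q T M V W K E C G L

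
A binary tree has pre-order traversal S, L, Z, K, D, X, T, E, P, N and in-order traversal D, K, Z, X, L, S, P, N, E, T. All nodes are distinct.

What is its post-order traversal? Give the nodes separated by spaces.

D K X Z L N P E T S

The first element of pre-order is the root; it splits in-order into left and right subtrees.
Root S: left subtree has 5 nodes {D, K, Z, X, L}, right has 4 {P, N, E, T}.
  Root L: left subtree has 4 nodes {D, K, Z, X}, right has 0 { }.
    Root Z: left subtree has 2 nodes {D, K}, right has 1 {X}.
      Root K: left subtree has 1 node {D}, right has 0 { }.
  Root T: left subtree has 3 nodes {P, N, E}, right has 0 { }.
    Root E: left subtree has 2 nodes {P, N}, right has 0 { }.
      Root P: left subtree has 0 nodes { }, right has 1 {N}.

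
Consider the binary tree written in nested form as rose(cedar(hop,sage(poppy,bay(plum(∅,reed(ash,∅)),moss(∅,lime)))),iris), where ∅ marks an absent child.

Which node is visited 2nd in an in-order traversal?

In-order visits the left subtree, then the node, then the right subtree.
At rose: go left to cedar.
  At cedar: go left to hop.
    hop is a leaf — visit hop.
  Visit cedar.
  At cedar: go right to sage.
    At sage: go left to poppy.
      poppy is a leaf — visit poppy.
    Visit sage.
    At sage: go right to bay.
      At bay: go left to plum.
        At plum: no left child.
        Visit plum.
        At plum: go right to reed.
          At reed: go left to ash.
            ash is a leaf — visit ash.
          Visit reed.
          At reed: no right child.
      Visit bay.
      At bay: go right to moss.
        At moss: no left child.
        Visit moss.
        At moss: go right to lime.
          lime is a leaf — visit lime.
Visit rose.
At rose: go right to iris.
  iris is a leaf — visit iris.
Full in-order sequence: hop, cedar, poppy, sage, plum, ash, reed, bay, moss, lime, rose, iris.

cedar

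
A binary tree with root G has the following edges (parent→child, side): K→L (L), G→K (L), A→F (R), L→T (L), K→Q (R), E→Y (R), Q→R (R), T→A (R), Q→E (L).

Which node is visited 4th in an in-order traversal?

In-order visits the left subtree, then the node, then the right subtree.
At G: go left to K.
  At K: go left to L.
    At L: go left to T.
      At T: no left child.
      Visit T.
      At T: go right to A.
        At A: no left child.
        Visit A.
        At A: go right to F.
          F is a leaf — visit F.
    Visit L.
    At L: no right child.
  Visit K.
  At K: go right to Q.
    At Q: go left to E.
      At E: no left child.
      Visit E.
      At E: go right to Y.
        Y is a leaf — visit Y.
    Visit Q.
    At Q: go right to R.
      R is a leaf — visit R.
Visit G.
At G: no right child.
Full in-order sequence: T, A, F, L, K, E, Y, Q, R, G.

L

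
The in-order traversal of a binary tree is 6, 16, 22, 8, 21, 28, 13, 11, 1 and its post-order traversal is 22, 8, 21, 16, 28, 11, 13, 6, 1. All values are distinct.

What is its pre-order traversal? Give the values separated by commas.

The last element of post-order is the root; it splits in-order into left and right subtrees.
Root 1: left subtree has 8 nodes {6, 16, 22, 8, 21, 28, 13, 11}, right has 0 { }.
  Root 6: left subtree has 0 nodes { }, right has 7 {16, 22, 8, 21, 28, 13, 11}.
    Root 13: left subtree has 5 nodes {16, 22, 8, 21, 28}, right has 1 {11}.
      Root 28: left subtree has 4 nodes {16, 22, 8, 21}, right has 0 { }.
        Root 16: left subtree has 0 nodes { }, right has 3 {22, 8, 21}.
          Root 21: left subtree has 2 nodes {22, 8}, right has 0 { }.
            Root 8: left subtree has 1 node {22}, right has 0 { }.

1, 6, 13, 28, 16, 21, 8, 22, 11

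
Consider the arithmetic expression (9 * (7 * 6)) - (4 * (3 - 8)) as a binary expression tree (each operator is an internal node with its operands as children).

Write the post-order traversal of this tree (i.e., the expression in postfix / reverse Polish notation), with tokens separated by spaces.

Post-order on an expression tree gives postfix notation: for each operator, emit left operand, right operand, then the operator.

9 7 6 * * 4 3 8 - * -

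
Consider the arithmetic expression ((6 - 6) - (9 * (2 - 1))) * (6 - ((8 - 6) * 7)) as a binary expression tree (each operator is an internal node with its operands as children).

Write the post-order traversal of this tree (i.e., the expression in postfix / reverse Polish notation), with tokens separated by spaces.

Post-order on an expression tree gives postfix notation: for each operator, emit left operand, right operand, then the operator.

6 6 - 9 2 1 - * - 6 8 6 - 7 * - *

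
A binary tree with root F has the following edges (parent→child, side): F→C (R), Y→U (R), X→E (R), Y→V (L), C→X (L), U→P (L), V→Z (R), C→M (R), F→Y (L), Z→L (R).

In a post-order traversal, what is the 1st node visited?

L

Post-order visits the left subtree, then the right subtree, then the node.
At F: go left to Y.
  At Y: go left to V.
    At V: no left child.
    At V: go right to Z.
      At Z: no left child.
      At Z: go right to L.
        L is a leaf — visit L.
      Visit Z.
    Visit V.
  At Y: go right to U.
    At U: go left to P.
      P is a leaf — visit P.
    At U: no right child.
    Visit U.
  Visit Y.
At F: go right to C.
  At C: go left to X.
    At X: no left child.
    At X: go right to E.
      E is a leaf — visit E.
    Visit X.
  At C: go right to M.
    M is a leaf — visit M.
  Visit C.
Visit F.
Full post-order sequence: L, Z, V, P, U, Y, E, X, M, C, F.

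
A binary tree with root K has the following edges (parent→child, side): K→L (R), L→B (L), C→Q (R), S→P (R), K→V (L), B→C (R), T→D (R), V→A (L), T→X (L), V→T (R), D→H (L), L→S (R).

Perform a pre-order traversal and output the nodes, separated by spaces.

Pre-order visits the node, then its left subtree, then its right subtree.
Visit K.
At K: go left to V.
  Visit V.
  At V: go left to A.
    A is a leaf — visit A.
  At V: go right to T.
    Visit T.
    At T: go left to X.
      X is a leaf — visit X.
    At T: go right to D.
      Visit D.
      At D: go left to H.
        H is a leaf — visit H.
      At D: no right child.
At K: go right to L.
  Visit L.
  At L: go left to B.
    Visit B.
    At B: no left child.
    At B: go right to C.
      Visit C.
      At C: no left child.
      At C: go right to Q.
        Q is a leaf — visit Q.
  At L: go right to S.
    Visit S.
    At S: no left child.
    At S: go right to P.
      P is a leaf — visit P.

K V A T X D H L B C Q S P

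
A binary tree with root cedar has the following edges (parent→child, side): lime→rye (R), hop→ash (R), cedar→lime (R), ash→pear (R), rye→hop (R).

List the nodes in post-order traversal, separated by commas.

pear, ash, hop, rye, lime, cedar

Post-order visits the left subtree, then the right subtree, then the node.
At cedar: no left child.
At cedar: go right to lime.
  At lime: no left child.
  At lime: go right to rye.
    At rye: no left child.
    At rye: go right to hop.
      At hop: no left child.
      At hop: go right to ash.
        At ash: no left child.
        At ash: go right to pear.
          pear is a leaf — visit pear.
        Visit ash.
      Visit hop.
    Visit rye.
  Visit lime.
Visit cedar.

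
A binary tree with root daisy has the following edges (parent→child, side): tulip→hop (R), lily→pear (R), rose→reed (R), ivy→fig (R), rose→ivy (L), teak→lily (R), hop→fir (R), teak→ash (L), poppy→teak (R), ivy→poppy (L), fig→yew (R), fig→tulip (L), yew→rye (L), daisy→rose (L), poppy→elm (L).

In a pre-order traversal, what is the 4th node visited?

poppy

Pre-order visits the node, then its left subtree, then its right subtree.
Visit daisy.
At daisy: go left to rose.
  Visit rose.
  At rose: go left to ivy.
    Visit ivy.
    At ivy: go left to poppy.
      Visit poppy.
      At poppy: go left to elm.
        elm is a leaf — visit elm.
      At poppy: go right to teak.
        Visit teak.
        At teak: go left to ash.
          ash is a leaf — visit ash.
        At teak: go right to lily.
          Visit lily.
          At lily: no left child.
          At lily: go right to pear.
            pear is a leaf — visit pear.
    At ivy: go right to fig.
      Visit fig.
      At fig: go left to tulip.
        Visit tulip.
        At tulip: no left child.
        At tulip: go right to hop.
          Visit hop.
          At hop: no left child.
          At hop: go right to fir.
            fir is a leaf — visit fir.
      At fig: go right to yew.
        Visit yew.
        At yew: go left to rye.
          rye is a leaf — visit rye.
        At yew: no right child.
  At rose: go right to reed.
    reed is a leaf — visit reed.
At daisy: no right child.
Full pre-order sequence: daisy, rose, ivy, poppy, elm, teak, ash, lily, pear, fig, tulip, hop, fir, yew, rye, reed.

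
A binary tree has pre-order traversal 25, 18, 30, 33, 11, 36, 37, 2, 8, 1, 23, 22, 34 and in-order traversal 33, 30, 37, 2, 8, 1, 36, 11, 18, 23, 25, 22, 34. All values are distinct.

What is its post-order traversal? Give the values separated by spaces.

The first element of pre-order is the root; it splits in-order into left and right subtrees.
Root 25: left subtree has 10 nodes {33, 30, 37, 2, 8, 1, 36, 11, 18, 23}, right has 2 {22, 34}.
  Root 18: left subtree has 8 nodes {33, 30, 37, 2, 8, 1, 36, 11}, right has 1 {23}.
    Root 30: left subtree has 1 node {33}, right has 6 {37, 2, 8, 1, 36, 11}.
      Root 11: left subtree has 5 nodes {37, 2, 8, 1, 36}, right has 0 { }.
        Root 36: left subtree has 4 nodes {37, 2, 8, 1}, right has 0 { }.
          Root 37: left subtree has 0 nodes { }, right has 3 {2, 8, 1}.
            Root 2: left subtree has 0 nodes { }, right has 2 {8, 1}.
              Root 8: left subtree has 0 nodes { }, right has 1 {1}.
  Root 22: left subtree has 0 nodes { }, right has 1 {34}.

33 1 8 2 37 36 11 30 23 18 34 22 25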